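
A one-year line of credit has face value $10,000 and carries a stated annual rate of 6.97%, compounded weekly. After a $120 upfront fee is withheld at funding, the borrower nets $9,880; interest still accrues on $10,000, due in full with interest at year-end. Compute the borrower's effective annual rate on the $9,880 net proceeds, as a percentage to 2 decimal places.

Amount owed after one year: 10,000 × (1 + 0.0697/52)^52 = 10,000 × 1.072136 = $10,721.36.
Effective rate on net proceeds: 10,721.36 / 9,880 − 1 = 0.085158 = 8.52%.

8.52%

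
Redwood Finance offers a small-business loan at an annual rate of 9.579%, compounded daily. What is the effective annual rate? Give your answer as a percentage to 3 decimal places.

10.051%

EAR = (1 + 0.09579/365)^365 − 1.
= (1 + 0.000262)^365 − 1 = 1.100514 − 1 = 10.051%.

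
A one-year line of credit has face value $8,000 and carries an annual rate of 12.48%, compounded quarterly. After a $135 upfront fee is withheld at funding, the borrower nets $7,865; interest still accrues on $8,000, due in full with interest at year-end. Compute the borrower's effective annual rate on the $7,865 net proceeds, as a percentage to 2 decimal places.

Amount owed after one year: 8,000 × (1 + 0.1248/4)^4 = 8,000 × 1.130763 = $9,046.10.
Effective rate on net proceeds: 9,046.10 / 7,865 − 1 = 0.150172 = 15.02%.

15.02%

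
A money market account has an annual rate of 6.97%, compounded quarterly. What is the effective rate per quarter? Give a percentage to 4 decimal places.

1.7425%

With a nominal annual rate compounded quarterly, the periodic rate is the nominal rate divided by 4.
i = 0.0697 / 4 = 0.0174250 = 1.7425%.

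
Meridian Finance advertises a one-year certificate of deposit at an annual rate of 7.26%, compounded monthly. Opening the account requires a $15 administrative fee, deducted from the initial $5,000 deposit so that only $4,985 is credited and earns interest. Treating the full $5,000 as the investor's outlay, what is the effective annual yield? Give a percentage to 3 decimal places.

7.184%

Value after one year: 4,985 × (1 + 0.0726/12)^12 = 4,985 × 1.075065 = $5,359.20.
Effective yield on the $5,000 outlay: 5,359.20 / 5,000 − 1 = 0.071840 = 7.184%.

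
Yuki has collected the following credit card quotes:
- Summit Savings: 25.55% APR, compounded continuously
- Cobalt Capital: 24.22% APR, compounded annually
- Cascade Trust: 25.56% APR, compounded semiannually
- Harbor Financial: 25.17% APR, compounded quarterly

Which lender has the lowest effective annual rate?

Cobalt Capital

Summit Savings: e^0.2555 − 1 = 29.111%
Cobalt Capital: compounded annually, EAR = 24.220%
Cascade Trust: (1 + 0.2556/2)^2 − 1 = 27.193%
Harbor Financial: (1 + 0.2517/4)^4 − 1 = 27.647%
The lowest effective annual rate is Cobalt Capital at 24.220%.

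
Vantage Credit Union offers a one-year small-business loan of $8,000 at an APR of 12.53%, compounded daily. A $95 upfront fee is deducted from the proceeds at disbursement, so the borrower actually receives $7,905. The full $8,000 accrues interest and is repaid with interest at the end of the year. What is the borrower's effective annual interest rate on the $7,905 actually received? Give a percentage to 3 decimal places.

14.709%

Amount owed after one year: 8,000 × (1 + 0.1253/365)^365 = 8,000 × 1.133464 = $9,067.71.
Effective rate on net proceeds: 9,067.71 / 7,905 − 1 = 0.147086 = 14.709%.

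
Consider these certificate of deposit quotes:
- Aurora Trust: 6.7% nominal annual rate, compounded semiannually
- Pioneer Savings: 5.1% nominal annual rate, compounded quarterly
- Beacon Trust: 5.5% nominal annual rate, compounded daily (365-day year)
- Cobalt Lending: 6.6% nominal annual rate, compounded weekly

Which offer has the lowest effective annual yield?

Aurora Trust: (1 + 0.067/2)^2 − 1 = 6.812%
Pioneer Savings: (1 + 0.051/4)^4 − 1 = 5.198%
Beacon Trust: (1 + 0.055/365)^365 − 1 = 5.654%
Cobalt Lending: (1 + 0.066/52)^52 − 1 = 6.818%
The lowest effective annual rate is Pioneer Savings at 5.198%.

Pioneer Savings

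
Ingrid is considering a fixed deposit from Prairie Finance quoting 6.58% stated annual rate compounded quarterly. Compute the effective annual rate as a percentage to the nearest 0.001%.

EAR = (1 + 0.0658/4)^4 − 1.
= 1.067441 − 1 = 6.744%.

6.744%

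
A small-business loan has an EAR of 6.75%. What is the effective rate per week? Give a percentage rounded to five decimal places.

The per-week rate i satisfies (1 + i)^52 = 1 + 0.0675.
i = 1.0675^(1/52) − 1 = 0.0012569 = 0.12569%.

0.12569%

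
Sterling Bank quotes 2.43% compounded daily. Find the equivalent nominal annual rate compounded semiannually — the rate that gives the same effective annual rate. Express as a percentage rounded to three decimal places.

2.445%

EAR = (1 + 0.0243/365)^365 − 1 = 0.024597.
Solve (1 + r/2)^2 = 1.024597: r/2 = 1.024597^(1/2) − 1 = 0.012224, so r = 0.024447 = 2.445%.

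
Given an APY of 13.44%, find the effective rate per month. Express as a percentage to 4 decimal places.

1.0564%

The per-month rate i satisfies (1 + i)^12 = 1 + 0.1344.
i = 1.1344^(1/12) − 1 = 0.0105641 = 1.0564%.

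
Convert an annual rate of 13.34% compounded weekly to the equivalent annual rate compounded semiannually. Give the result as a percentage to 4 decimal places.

13.7767%

EAR = (1 + 0.1334/52)^52 − 1 = 0.142512.
Solve (1 + r/2)^2 = 1.142512: r/2 = 1.142512^(1/2) − 1 = 0.068883, so r = 0.137767 = 13.7767%.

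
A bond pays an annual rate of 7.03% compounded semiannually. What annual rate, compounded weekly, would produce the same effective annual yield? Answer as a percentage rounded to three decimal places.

EAR = (1 + 0.0703/2)^2 − 1 = 0.071536.
Solve (1 + r/52)^52 = 1.071536: r/52 = 1.071536^(1/52) − 1 = 0.001330, so r = 0.069139 = 6.914%.

6.914%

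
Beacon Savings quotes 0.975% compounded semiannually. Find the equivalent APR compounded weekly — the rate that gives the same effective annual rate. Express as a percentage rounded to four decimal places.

EAR = (1 + 0.00975/2)^2 − 1 = 0.009774.
Solve (1 + r/52)^52 = 1.009774: r/52 = 1.009774^(1/52) − 1 = 0.000187, so r = 0.009727 = 0.9727%.

0.9727%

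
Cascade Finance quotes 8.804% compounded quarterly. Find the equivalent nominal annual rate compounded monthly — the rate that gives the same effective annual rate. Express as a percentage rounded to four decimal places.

EAR = (1 + 0.08804/4)^4 − 1 = 0.090990.
Solve (1 + r/12)^12 = 1.090990: r/12 = 1.090990^(1/12) − 1 = 0.007283, so r = 0.087402 = 8.7402%.

8.7402%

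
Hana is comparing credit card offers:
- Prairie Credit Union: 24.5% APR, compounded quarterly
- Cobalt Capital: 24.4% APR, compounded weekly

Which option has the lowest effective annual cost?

Prairie Credit Union

Prairie Credit Union: (1 + 0.245/4)^4 − 1 = 26.844%
Cobalt Capital: (1 + 0.244/52)^52 − 1 = 27.562%
The lowest effective annual rate is Prairie Credit Union at 26.844%.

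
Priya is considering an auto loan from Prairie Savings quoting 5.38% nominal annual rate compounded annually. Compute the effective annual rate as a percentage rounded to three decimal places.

5.380%

Annual compounding means the effective rate equals the nominal rate: 5.380%.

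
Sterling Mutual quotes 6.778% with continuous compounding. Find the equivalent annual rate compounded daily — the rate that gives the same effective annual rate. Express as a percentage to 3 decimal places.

EAR under continuous compounding: e^0.06778 − 1 = 0.070130.
Solve (1 + r/365)^365 = 1.070130: r/365 = 1.070130^(1/365) − 1 = 0.000186, so r = 0.067786 = 6.779%.

6.779%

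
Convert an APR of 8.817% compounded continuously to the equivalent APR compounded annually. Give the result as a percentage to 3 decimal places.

9.217%

EAR under continuous compounding: e^0.08817 − 1 = 0.092174.
Compounded annually, the equivalent nominal rate is the EAR itself: 9.217%.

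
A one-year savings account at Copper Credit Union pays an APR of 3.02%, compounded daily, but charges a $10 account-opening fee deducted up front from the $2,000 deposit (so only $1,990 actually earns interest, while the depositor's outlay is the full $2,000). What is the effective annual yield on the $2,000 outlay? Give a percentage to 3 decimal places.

Value after one year: 1,990 × (1 + 0.0302/365)^365 = 1,990 × 1.030659 = $2,051.01.
Effective yield on the $2,000 outlay: 2,051.01 / 2,000 − 1 = 0.025506 = 2.551%.

2.551%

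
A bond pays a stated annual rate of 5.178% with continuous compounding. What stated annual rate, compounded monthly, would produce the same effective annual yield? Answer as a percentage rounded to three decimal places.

EAR under continuous compounding: e^0.05178 − 1 = 0.053144.
Solve (1 + r/12)^12 = 1.053144: r/12 = 1.053144^(1/12) − 1 = 0.004324, so r = 0.051892 = 5.189%.

5.189%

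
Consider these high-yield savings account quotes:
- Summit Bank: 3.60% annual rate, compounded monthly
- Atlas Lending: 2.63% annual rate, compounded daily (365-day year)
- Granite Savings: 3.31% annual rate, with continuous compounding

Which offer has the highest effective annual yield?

Summit Bank: (1 + 0.0360/12)^12 − 1 = 3.660%
Atlas Lending: (1 + 0.0263/365)^365 − 1 = 2.665%
Granite Savings: e^0.0331 − 1 = 3.365%
The highest effective annual rate is Summit Bank at 3.660%.

Summit Bank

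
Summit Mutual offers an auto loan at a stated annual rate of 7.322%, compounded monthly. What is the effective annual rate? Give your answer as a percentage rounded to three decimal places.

EAR = (1 + 0.07322/12)^12 − 1.
= (1 + 0.006102)^12 − 1 = 1.075728 − 1 = 7.573%.

7.573%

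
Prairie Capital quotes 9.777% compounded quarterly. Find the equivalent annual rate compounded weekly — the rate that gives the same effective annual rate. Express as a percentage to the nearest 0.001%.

9.668%

EAR = (1 + 0.09777/4)^4 − 1 = 0.101413.
Solve (1 + r/52)^52 = 1.101413: r/52 = 1.101413^(1/52) − 1 = 0.001859, so r = 0.096684 = 9.668%.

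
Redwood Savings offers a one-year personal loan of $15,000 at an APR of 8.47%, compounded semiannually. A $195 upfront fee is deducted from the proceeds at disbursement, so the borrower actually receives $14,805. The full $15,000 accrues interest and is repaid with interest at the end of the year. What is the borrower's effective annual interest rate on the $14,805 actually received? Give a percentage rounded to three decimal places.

Amount owed after one year: 15,000 × (1 + 0.0847/2)^2 = 15,000 × 1.086494 = $16,297.40.
Effective rate on net proceeds: 16,297.40 / 14,805 − 1 = 0.100804 = 10.080%.

10.080%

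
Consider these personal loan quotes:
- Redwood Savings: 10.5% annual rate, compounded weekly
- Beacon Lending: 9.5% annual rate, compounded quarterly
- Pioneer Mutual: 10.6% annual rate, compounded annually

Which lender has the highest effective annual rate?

Redwood Savings: (1 + 0.105/52)^52 − 1 = 11.059%
Beacon Lending: (1 + 0.095/4)^4 − 1 = 9.844%
Pioneer Mutual: compounded annually, EAR = 10.600%
The highest effective annual rate is Redwood Savings at 11.059%.

Redwood Savings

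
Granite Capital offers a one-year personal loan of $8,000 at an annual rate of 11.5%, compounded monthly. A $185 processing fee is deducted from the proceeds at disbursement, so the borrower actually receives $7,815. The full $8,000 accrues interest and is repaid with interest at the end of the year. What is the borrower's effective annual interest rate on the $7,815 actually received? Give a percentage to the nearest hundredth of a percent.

Amount owed after one year: 8,000 × (1 + 0.115/12)^12 = 8,000 × 1.121259 = $8,970.07.
Effective rate on net proceeds: 8,970.07 / 7,815 − 1 = 0.147802 = 14.78%.

14.78%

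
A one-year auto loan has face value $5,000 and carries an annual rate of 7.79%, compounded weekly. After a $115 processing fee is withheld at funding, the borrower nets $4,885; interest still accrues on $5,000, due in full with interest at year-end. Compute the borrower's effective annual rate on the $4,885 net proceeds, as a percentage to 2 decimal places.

Amount owed after one year: 5,000 × (1 + 0.0779/52)^52 = 5,000 × 1.080952 = $5,404.76.
Effective rate on net proceeds: 5,404.76 / 4,885 − 1 = 0.106399 = 10.64%.

10.64%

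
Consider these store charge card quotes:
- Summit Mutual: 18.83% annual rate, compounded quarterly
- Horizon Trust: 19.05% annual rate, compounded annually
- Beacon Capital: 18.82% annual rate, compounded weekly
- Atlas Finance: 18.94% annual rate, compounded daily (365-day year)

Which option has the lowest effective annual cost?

Summit Mutual: (1 + 0.1883/4)^4 − 1 = 20.202%
Horizon Trust: compounded annually, EAR = 19.050%
Beacon Capital: (1 + 0.1882/52)^52 − 1 = 20.666%
Atlas Finance: (1 + 0.1894/365)^365 − 1 = 20.846%
The lowest effective annual rate is Horizon Trust at 19.050%.

Horizon Trust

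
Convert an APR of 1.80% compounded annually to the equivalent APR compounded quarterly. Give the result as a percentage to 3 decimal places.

1.788%

Compounded annually, EAR = nominal = 0.018000.
Solve (1 + r/4)^4 = 1.018000: r/4 = 1.018000^(1/4) − 1 = 0.004470, so r = 0.017880 = 1.788%.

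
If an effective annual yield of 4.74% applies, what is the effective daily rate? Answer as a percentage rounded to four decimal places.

0.0127%

The per-day rate i satisfies (1 + i)^365 = 1 + 0.0474.
i = 1.0474^(1/365) − 1 = 0.0001269 = 0.0127%.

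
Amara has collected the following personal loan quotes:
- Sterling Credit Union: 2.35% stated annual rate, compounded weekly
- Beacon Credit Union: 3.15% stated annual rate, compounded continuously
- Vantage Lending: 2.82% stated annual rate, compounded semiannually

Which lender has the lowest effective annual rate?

Sterling Credit Union

Sterling Credit Union: (1 + 0.0235/52)^52 − 1 = 2.377%
Beacon Credit Union: e^0.0315 − 1 = 3.200%
Vantage Lending: (1 + 0.0282/2)^2 − 1 = 2.840%
The lowest effective annual rate is Sterling Credit Union at 2.377%.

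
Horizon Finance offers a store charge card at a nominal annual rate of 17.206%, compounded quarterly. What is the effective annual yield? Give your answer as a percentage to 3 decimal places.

18.348%

EAR = (1 + 0.17206/4)^4 − 1.
= (1 + 0.043015)^4 − 1 = 1.183484 − 1 = 18.348%.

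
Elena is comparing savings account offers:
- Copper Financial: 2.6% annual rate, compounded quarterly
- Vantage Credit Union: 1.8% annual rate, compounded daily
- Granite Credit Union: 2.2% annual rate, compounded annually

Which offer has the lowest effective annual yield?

Vantage Credit Union

Copper Financial: (1 + 0.026/4)^4 − 1 = 2.625%
Vantage Credit Union: (1 + 0.018/365)^365 − 1 = 1.816%
Granite Credit Union: compounded annually, EAR = 2.200%
The lowest effective annual rate is Vantage Credit Union at 1.816%.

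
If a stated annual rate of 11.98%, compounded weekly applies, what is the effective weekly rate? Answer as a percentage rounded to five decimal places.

0.23038%

With a nominal annual rate compounded weekly, the periodic rate is the nominal rate divided by 52.
i = 0.1198 / 52 = 0.0023038 = 0.23038%.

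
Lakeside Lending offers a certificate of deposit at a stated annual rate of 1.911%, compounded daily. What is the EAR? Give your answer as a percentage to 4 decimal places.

1.9293%

EAR = (1 + 0.01911/365)^365 − 1.
= (1 + 0.000052)^365 − 1 = 1.019293 − 1 = 1.9293%.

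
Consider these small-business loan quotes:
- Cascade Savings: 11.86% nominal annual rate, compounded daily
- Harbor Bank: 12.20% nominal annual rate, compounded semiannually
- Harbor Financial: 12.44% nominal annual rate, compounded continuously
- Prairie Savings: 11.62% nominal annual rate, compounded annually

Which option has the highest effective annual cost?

Harbor Financial

Cascade Savings: (1 + 0.1186/365)^365 − 1 = 12.590%
Harbor Bank: (1 + 0.1220/2)^2 − 1 = 12.572%
Harbor Financial: e^0.1244 − 1 = 13.247%
Prairie Savings: compounded annually, EAR = 11.620%
The highest effective annual rate is Harbor Financial at 13.247%.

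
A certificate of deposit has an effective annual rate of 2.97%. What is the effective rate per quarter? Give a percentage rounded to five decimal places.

0.73437%

The per-quarter rate i satisfies (1 + i)^4 = 1 + 0.0297.
i = 1.0297^(1/4) − 1 = 0.0073437 = 0.73437%.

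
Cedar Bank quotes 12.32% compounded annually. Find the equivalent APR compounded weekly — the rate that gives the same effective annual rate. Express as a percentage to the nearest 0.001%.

11.631%

Compounded annually, EAR = nominal = 0.123200.
Solve (1 + r/52)^52 = 1.123200: r/52 = 1.123200^(1/52) − 1 = 0.002237, so r = 0.116312 = 11.631%.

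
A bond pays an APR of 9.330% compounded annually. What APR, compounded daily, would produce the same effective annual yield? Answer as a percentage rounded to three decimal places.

8.921%

Compounded annually, EAR = nominal = 0.093300.
Solve (1 + r/365)^365 = 1.093300: r/365 = 1.093300^(1/365) − 1 = 0.000244, so r = 0.089212 = 8.921%.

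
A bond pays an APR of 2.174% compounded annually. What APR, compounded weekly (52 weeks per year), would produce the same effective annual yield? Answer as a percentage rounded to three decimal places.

Compounded annually, EAR = nominal = 0.021740.
Solve (1 + r/52)^52 = 1.021740: r/52 = 1.021740^(1/52) − 1 = 0.000414, so r = 0.021512 = 2.151%.

2.151%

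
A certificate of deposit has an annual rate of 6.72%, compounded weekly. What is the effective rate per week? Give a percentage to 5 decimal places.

With a nominal annual rate compounded weekly, the periodic rate is the nominal rate divided by 52.
i = 0.0672 / 52 = 0.0012923 = 0.12923%.

0.12923%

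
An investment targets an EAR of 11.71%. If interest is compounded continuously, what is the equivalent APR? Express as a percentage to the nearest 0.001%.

11.074%

Continuous: nominal r satisfies e^r − 1 = 0.1171.
r = ln(1 + 0.1171) = ln(1.1171) = 0.110736 = 11.074%.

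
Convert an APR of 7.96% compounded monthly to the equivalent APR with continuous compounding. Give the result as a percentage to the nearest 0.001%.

7.934%

EAR = (1 + 0.0796/12)^12 − 1 = 0.082569.
Equivalent continuous rate: r = ln(1 + 0.082569) = 0.079337 = 7.934%.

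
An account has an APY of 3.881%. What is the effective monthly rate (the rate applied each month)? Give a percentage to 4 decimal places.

0.3178%

The per-month rate i satisfies (1 + i)^12 = 1 + 0.03881.
i = 1.03881^(1/12) − 1 = 0.0031780 = 0.3178%.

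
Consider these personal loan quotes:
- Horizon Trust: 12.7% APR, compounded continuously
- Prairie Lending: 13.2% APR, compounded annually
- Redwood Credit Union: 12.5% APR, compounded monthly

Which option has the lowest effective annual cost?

Horizon Trust: e^0.127 − 1 = 13.542%
Prairie Lending: compounded annually, EAR = 13.200%
Redwood Credit Union: (1 + 0.125/12)^12 − 1 = 13.242%
The lowest effective annual rate is Prairie Lending at 13.200%.

Prairie Lending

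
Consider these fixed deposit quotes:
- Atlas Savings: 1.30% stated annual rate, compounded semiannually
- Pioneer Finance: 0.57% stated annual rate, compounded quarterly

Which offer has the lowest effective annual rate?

Atlas Savings: (1 + 0.0130/2)^2 − 1 = 1.304%
Pioneer Finance: (1 + 0.0057/4)^4 − 1 = 0.571%
The lowest effective annual rate is Pioneer Finance at 0.571%.

Pioneer Finance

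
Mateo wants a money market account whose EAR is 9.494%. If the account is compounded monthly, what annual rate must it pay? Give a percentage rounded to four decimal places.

9.1043%

(1 + r/12)^12 − 1 = 0.09494, so 1 + r/12 = 1.09494^(1/12).
r/12 = 0.007587, so r = 0.091043 = 9.1043%.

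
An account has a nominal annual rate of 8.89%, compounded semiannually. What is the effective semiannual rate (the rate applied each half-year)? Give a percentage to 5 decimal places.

4.44500%

With a nominal annual rate compounded semiannually, the periodic rate is the nominal rate divided by 2.
i = 0.0889 / 2 = 0.0444500 = 4.44500%.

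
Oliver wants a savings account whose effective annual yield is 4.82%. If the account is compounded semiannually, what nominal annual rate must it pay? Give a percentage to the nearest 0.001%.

4.763%

(1 + r/2)^2 − 1 = 0.0482, so 1 + r/2 = 1.0482^(1/2).
r/2 = 0.023816, so r = 0.047633 = 4.763%.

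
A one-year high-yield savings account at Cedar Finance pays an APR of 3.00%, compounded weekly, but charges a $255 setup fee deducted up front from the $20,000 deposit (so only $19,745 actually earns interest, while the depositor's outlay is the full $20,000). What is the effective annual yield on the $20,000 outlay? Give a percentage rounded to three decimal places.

Value after one year: 19,745 × (1 + 0.0300/52)^52 = 19,745 × 1.030446 = $20,346.15.
Effective yield on the $20,000 outlay: 20,346.15 / 20,000 − 1 = 0.017307 = 1.731%.

1.731%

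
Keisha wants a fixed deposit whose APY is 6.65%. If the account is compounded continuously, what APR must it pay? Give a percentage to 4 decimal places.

Continuous: nominal r satisfies e^r − 1 = 0.0665.
r = ln(1 + 0.0665) = ln(1.0665) = 0.064382 = 6.4382%.

6.4382%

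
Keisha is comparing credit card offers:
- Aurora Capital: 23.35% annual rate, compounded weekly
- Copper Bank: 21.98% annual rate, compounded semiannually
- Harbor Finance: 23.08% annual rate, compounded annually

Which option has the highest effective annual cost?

Aurora Capital: (1 + 0.2335/52)^52 − 1 = 26.235%
Copper Bank: (1 + 0.2198/2)^2 − 1 = 23.188%
Harbor Finance: compounded annually, EAR = 23.080%
The highest effective annual rate is Aurora Capital at 26.235%.

Aurora Capital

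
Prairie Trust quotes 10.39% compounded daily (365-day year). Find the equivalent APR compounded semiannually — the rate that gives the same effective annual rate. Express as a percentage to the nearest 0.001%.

10.663%

EAR = (1 + 0.1039/365)^365 − 1 = 0.109473.
Solve (1 + r/2)^2 = 1.109473: r/2 = 1.109473^(1/2) − 1 = 0.053315, so r = 0.106631 = 10.663%.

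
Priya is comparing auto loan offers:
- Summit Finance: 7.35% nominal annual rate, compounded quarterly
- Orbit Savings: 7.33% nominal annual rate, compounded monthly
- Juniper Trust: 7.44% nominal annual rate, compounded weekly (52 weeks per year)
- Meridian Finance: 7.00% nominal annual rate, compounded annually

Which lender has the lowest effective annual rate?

Meridian Finance

Summit Finance: (1 + 0.0735/4)^4 − 1 = 7.555%
Orbit Savings: (1 + 0.0733/12)^12 − 1 = 7.581%
Juniper Trust: (1 + 0.0744/52)^52 − 1 = 7.718%
Meridian Finance: compounded annually, EAR = 7.000%
The lowest effective annual rate is Meridian Finance at 7.000%.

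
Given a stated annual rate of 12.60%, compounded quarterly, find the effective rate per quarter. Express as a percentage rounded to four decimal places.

With a nominal annual rate compounded quarterly, the periodic rate is the nominal rate divided by 4.
i = 0.1260 / 4 = 0.0315000 = 3.1500%.

3.1500%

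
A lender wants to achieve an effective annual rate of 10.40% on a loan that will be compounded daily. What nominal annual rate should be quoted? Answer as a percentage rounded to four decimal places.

9.8953%

(1 + r/365)^365 − 1 = 0.1040, so 1 + r/365 = 1.1040^(1/365).
r/365 = 0.000271, so r = 0.098953 = 9.8953%.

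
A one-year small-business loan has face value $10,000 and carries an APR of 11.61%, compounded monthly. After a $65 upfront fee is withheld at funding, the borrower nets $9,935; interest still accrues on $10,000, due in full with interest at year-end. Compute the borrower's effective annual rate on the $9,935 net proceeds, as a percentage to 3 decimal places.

12.983%

Amount owed after one year: 10,000 × (1 + 0.1161/12)^12 = 10,000 × 1.122482 = $11,224.82.
Effective rate on net proceeds: 11,224.82 / 9,935 − 1 = 0.129825 = 12.983%.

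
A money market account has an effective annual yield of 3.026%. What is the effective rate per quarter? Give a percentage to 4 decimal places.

0.7481%

The per-quarter rate i satisfies (1 + i)^4 = 1 + 0.03026.
i = 1.03026^(1/4) − 1 = 0.0074806 = 0.7481%.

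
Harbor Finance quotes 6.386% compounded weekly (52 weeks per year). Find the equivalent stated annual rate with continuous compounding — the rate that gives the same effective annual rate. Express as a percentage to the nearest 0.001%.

EAR = (1 + 0.06386/52)^52 − 1 = 0.065901.
Equivalent continuous rate: r = ln(1 + 0.065901) = 0.063821 = 6.382%.

6.382%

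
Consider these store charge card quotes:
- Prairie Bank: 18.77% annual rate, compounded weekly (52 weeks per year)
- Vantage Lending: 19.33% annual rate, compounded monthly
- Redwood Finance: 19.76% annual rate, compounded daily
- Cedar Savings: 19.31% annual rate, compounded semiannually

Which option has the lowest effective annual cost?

Prairie Bank: (1 + 0.1877/52)^52 − 1 = 20.606%
Vantage Lending: (1 + 0.1933/12)^12 − 1 = 21.138%
Redwood Finance: (1 + 0.1976/365)^365 − 1 = 21.841%
Cedar Savings: (1 + 0.1931/2)^2 − 1 = 20.242%
The lowest effective annual rate is Cedar Savings at 20.242%.

Cedar Savings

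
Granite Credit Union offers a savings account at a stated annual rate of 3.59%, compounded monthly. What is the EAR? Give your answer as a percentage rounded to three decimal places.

EAR = (1 + 0.0359/12)^12 − 1.
= (1 + 0.002992)^12 − 1 = 1.036497 − 1 = 3.650%.

3.650%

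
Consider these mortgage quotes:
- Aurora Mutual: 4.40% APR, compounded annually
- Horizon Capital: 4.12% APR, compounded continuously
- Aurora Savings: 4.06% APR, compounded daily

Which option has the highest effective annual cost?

Aurora Mutual

Aurora Mutual: compounded annually, EAR = 4.400%
Horizon Capital: e^0.0412 − 1 = 4.206%
Aurora Savings: (1 + 0.0406/365)^365 − 1 = 4.143%
The highest effective annual rate is Aurora Mutual at 4.400%.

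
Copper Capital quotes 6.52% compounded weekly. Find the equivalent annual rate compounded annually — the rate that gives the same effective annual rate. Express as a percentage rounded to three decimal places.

EAR = (1 + 0.0652/52)^52 − 1 = 0.067329.
Compounded annually, the equivalent nominal rate is the EAR itself: 6.733%.

6.733%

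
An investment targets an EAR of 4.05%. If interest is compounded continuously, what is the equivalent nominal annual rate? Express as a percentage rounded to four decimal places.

3.9701%

Continuous: nominal r satisfies e^r − 1 = 0.0405.
r = ln(1 + 0.0405) = ln(1.0405) = 0.039701 = 3.9701%.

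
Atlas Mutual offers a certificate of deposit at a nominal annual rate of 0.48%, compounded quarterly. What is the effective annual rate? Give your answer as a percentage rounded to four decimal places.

0.4809%

EAR = (1 + 0.0048/4)^4 − 1.
= (1 + 0.001200)^4 − 1 = 1.004809 − 1 = 0.4809%.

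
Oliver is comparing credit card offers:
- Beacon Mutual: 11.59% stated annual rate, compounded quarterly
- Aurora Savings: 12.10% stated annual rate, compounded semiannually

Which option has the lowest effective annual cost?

Beacon Mutual

Beacon Mutual: (1 + 0.1159/4)^4 − 1 = 12.104%
Aurora Savings: (1 + 0.1210/2)^2 − 1 = 12.466%
The lowest effective annual rate is Beacon Mutual at 12.104%.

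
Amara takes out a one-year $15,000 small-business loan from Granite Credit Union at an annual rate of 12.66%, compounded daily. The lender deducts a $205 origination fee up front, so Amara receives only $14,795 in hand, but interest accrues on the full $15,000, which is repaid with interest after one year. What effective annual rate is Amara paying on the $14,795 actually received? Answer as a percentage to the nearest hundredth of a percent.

Amount owed after one year: 15,000 × (1 + 0.1266/365)^365 = 15,000 × 1.134938 = $17,024.07.
Effective rate on net proceeds: 17,024.07 / 14,795 − 1 = 0.150664 = 15.07%.

15.07%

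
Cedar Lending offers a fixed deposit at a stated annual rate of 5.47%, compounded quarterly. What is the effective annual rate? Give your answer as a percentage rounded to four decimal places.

EAR = (1 + 0.0547/4)^4 − 1.
= (1 + 0.013675)^4 − 1 = 1.055832 − 1 = 5.5832%.

5.5832%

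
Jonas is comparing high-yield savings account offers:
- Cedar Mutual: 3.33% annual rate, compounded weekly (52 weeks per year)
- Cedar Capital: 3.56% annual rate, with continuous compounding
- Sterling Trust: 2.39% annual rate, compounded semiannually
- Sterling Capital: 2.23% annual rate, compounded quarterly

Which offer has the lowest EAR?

Sterling Capital

Cedar Mutual: (1 + 0.0333/52)^52 − 1 = 3.385%
Cedar Capital: e^0.0356 − 1 = 3.624%
Sterling Trust: (1 + 0.0239/2)^2 − 1 = 2.404%
Sterling Capital: (1 + 0.0223/4)^4 − 1 = 2.249%
The lowest effective annual rate is Sterling Capital at 2.249%.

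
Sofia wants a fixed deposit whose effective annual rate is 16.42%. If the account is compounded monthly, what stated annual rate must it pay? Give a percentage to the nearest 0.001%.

(1 + r/12)^12 − 1 = 0.1642, so 1 + r/12 = 1.1642^(1/12).
r/12 = 0.012750, so r = 0.153001 = 15.300%.

15.300%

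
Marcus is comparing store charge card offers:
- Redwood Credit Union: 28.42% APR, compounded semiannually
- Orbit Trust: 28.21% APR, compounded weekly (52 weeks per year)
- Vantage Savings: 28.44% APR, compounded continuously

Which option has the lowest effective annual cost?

Redwood Credit Union

Redwood Credit Union: (1 + 0.2842/2)^2 − 1 = 30.439%
Orbit Trust: (1 + 0.2821/52)^52 − 1 = 32.490%
Vantage Savings: e^0.2844 − 1 = 32.896%
The lowest effective annual rate is Redwood Credit Union at 30.439%.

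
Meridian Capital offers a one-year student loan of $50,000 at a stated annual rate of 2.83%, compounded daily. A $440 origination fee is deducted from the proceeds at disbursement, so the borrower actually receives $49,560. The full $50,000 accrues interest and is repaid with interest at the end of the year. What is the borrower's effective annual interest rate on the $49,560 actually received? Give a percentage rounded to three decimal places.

3.784%

Amount owed after one year: 50,000 × (1 + 0.0283/365)^365 = 50,000 × 1.028703 = $51,435.16.
Effective rate on net proceeds: 51,435.16 / 49,560 − 1 = 0.037836 = 3.784%.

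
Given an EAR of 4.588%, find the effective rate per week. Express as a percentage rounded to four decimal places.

The per-week rate i satisfies (1 + i)^52 = 1 + 0.04588.
i = 1.04588^(1/52) − 1 = 0.0008630 = 0.0863%.

0.0863%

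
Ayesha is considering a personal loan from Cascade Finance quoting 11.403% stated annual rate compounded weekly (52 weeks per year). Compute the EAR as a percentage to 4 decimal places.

12.0646%

EAR = (1 + 0.11403/52)^52 − 1.
= 1.120646 − 1 = 12.0646%.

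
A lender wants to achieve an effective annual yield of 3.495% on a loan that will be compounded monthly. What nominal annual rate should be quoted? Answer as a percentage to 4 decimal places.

3.4402%

(1 + r/12)^12 − 1 = 0.03495, so 1 + r/12 = 1.03495^(1/12).
r/12 = 0.002867, so r = 0.034402 = 3.4402%.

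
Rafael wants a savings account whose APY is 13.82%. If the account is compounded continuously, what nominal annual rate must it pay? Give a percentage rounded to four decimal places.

12.9448%

Continuous: nominal r satisfies e^r − 1 = 0.1382.
r = ln(1 + 0.1382) = ln(1.1382) = 0.129448 = 12.9448%.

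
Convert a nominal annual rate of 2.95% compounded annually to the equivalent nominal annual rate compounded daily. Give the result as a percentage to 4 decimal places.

2.9074%

Compounded annually, EAR = nominal = 0.029500.
Solve (1 + r/365)^365 = 1.029500: r/365 = 1.029500^(1/365) − 1 = 0.000080, so r = 0.029074 = 2.9074%.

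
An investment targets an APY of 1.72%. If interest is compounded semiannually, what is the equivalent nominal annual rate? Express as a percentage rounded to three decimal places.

(1 + r/2)^2 − 1 = 0.0172, so 1 + r/2 = 1.0172^(1/2).
r/2 = 0.008563, so r = 0.017127 = 1.713%.

1.713%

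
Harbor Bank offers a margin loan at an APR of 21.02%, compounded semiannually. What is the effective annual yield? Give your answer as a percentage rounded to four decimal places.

22.1246%

EAR = (1 + 0.2102/2)^2 − 1.
= 1.221246 − 1 = 22.1246%.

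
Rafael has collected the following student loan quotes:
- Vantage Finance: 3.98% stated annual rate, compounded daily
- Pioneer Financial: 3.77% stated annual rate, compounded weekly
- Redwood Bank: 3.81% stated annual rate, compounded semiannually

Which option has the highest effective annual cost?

Vantage Finance: (1 + 0.0398/365)^365 − 1 = 4.060%
Pioneer Financial: (1 + 0.0377/52)^52 − 1 = 3.841%
Redwood Bank: (1 + 0.0381/2)^2 − 1 = 3.846%
The highest effective annual rate is Vantage Finance at 4.060%.

Vantage Finance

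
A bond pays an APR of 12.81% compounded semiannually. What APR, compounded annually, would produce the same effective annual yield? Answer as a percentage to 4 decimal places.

13.2202%

EAR = (1 + 0.1281/2)^2 − 1 = 0.132202.
Compounded annually, the equivalent nominal rate is the EAR itself: 13.2202%.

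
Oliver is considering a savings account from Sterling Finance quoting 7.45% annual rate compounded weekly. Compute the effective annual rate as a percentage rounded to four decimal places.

EAR = (1 + 0.0745/52)^52 − 1.
= (1 + 0.001433)^52 − 1 = 1.077288 − 1 = 7.7288%.

7.7288%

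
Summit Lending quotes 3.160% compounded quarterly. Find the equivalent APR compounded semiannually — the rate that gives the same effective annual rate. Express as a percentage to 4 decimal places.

3.1725%

EAR = (1 + 0.03160/4)^4 − 1 = 0.031976.
Solve (1 + r/2)^2 = 1.031976: r/2 = 1.031976^(1/2) − 1 = 0.015862, so r = 0.031725 = 3.1725%.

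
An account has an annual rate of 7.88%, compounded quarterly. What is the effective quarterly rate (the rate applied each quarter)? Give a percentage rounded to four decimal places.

1.9700%

With a nominal annual rate compounded quarterly, the periodic rate is the nominal rate divided by 4.
i = 0.0788 / 4 = 0.0197000 = 1.9700%.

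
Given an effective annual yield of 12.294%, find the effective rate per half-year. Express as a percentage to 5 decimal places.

5.96886%

The per-half-year rate i satisfies (1 + i)^2 = 1 + 0.12294.
i = 1.12294^(1/2) − 1 = 0.0596886 = 5.96886%.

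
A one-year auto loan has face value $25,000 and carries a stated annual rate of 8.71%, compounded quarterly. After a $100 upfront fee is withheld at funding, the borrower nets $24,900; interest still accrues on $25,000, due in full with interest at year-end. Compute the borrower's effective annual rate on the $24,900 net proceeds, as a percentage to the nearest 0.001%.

9.436%

Amount owed after one year: 25,000 × (1 + 0.0871/4)^4 = 25,000 × 1.089986 = $27,249.66.
Effective rate on net proceeds: 27,249.66 / 24,900 − 1 = 0.094364 = 9.436%.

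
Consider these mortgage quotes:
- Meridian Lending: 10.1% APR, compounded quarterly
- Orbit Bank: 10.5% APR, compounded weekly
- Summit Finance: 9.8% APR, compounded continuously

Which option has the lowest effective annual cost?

Meridian Lending: (1 + 0.101/4)^4 − 1 = 10.489%
Orbit Bank: (1 + 0.105/52)^52 − 1 = 11.059%
Summit Finance: e^0.098 − 1 = 10.296%
The lowest effective annual rate is Summit Finance at 10.296%.

Summit Finance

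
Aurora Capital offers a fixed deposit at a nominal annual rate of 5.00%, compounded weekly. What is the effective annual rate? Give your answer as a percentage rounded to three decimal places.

5.125%

EAR = (1 + 0.0500/52)^52 − 1.
= (1 + 0.000962)^52 − 1 = 1.051246 − 1 = 5.125%.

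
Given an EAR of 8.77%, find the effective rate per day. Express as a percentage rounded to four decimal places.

0.0230%

The per-day rate i satisfies (1 + i)^365 = 1 + 0.0877.
i = 1.0877^(1/365) − 1 = 0.0002303 = 0.0230%.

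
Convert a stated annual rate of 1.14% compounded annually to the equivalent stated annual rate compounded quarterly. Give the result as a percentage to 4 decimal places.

1.1352%

Compounded annually, EAR = nominal = 0.011400.
Solve (1 + r/4)^4 = 1.011400: r/4 = 1.011400^(1/4) − 1 = 0.002838, so r = 0.011352 = 1.1352%.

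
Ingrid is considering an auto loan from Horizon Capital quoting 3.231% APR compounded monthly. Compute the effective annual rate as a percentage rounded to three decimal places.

EAR = (1 + 0.03231/12)^12 − 1.
= 1.032793 − 1 = 3.279%.

3.279%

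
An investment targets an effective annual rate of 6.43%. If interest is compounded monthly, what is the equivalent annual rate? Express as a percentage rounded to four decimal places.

6.2479%

(1 + r/12)^12 − 1 = 0.0643, so 1 + r/12 = 1.0643^(1/12).
r/12 = 0.005207, so r = 0.062479 = 6.2479%.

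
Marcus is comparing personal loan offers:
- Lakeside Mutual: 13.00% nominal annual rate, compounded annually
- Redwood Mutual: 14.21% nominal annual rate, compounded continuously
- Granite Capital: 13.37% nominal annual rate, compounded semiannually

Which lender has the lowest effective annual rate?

Lakeside Mutual: compounded annually, EAR = 13.000%
Redwood Mutual: e^0.1421 − 1 = 15.269%
Granite Capital: (1 + 0.1337/2)^2 − 1 = 13.817%
The lowest effective annual rate is Lakeside Mutual at 13.000%.

Lakeside Mutual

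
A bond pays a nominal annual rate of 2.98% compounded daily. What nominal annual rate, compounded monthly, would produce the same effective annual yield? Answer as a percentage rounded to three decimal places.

2.984%

EAR = (1 + 0.0298/365)^365 − 1 = 0.030247.
Solve (1 + r/12)^12 = 1.030247: r/12 = 1.030247^(1/12) − 1 = 0.002486, so r = 0.029836 = 2.984%.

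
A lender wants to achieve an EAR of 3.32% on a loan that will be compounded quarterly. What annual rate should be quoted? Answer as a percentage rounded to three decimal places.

3.279%

(1 + r/4)^4 − 1 = 0.0332, so 1 + r/4 = 1.0332^(1/4).
r/4 = 0.008199, so r = 0.032794 = 3.279%.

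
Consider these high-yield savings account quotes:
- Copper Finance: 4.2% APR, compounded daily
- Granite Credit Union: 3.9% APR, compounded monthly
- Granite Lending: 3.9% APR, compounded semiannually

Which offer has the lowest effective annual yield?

Copper Finance: (1 + 0.042/365)^365 − 1 = 4.289%
Granite Credit Union: (1 + 0.039/12)^12 − 1 = 3.970%
Granite Lending: (1 + 0.039/2)^2 − 1 = 3.938%
The lowest effective annual rate is Granite Lending at 3.938%.

Granite Lending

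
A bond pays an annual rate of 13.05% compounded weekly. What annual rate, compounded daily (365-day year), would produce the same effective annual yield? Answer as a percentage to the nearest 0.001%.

EAR = (1 + 0.1305/52)^52 − 1 = 0.139212.
Solve (1 + r/365)^365 = 1.139212: r/365 = 1.139212^(1/365) − 1 = 0.000357, so r = 0.130360 = 13.036%.

13.036%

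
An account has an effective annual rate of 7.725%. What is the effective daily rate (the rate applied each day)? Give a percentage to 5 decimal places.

The per-day rate i satisfies (1 + i)^365 = 1 + 0.07725.
i = 1.07725^(1/365) − 1 = 0.0002039 = 0.02039%.

0.02039%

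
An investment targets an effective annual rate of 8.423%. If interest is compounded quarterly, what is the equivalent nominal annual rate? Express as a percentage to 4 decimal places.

8.1693%

(1 + r/4)^4 − 1 = 0.08423, so 1 + r/4 = 1.08423^(1/4).
r/4 = 0.020423, so r = 0.081693 = 8.1693%.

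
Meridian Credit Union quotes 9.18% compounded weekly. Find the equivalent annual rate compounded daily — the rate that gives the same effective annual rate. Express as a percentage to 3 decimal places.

EAR = (1 + 0.0918/52)^52 − 1 = 0.096057.
Solve (1 + r/365)^365 = 1.096057: r/365 = 1.096057^(1/365) − 1 = 0.000251, so r = 0.091731 = 9.173%.

9.173%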